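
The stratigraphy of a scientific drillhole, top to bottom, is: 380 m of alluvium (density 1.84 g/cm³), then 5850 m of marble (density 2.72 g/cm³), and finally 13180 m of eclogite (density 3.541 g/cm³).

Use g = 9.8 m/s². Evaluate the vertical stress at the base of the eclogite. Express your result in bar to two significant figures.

alluvium: 1840 kg/m³ × 9.8 m/s² × 380 m = 6.852×10^6 Pa = 68.52 bar
marble: 2720 kg/m³ × 9.8 m/s² × 5850 m = 1.559×10^8 Pa = 1559 bar
eclogite: 3541 kg/m³ × 9.8 m/s² × 13180 m = 4.574×10^8 Pa = 4574 bar
Total = 68.52 + 1559 + 4574 = 6201.6 bar

6200 bar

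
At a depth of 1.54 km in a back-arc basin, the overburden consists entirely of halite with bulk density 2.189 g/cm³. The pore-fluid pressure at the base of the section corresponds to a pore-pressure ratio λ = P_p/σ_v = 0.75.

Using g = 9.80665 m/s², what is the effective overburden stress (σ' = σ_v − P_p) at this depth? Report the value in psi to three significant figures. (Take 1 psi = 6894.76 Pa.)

Overburden (lithostatic) stress σ_v:
halite: 2189 kg/m³ × 9.80665 m/s² × 1540 m = 3.306×10^7 Pa = 33.06 MPa
Pore pressure P_p = λ·σ_v = 0.75 × 33.06 MPa = 24.79 MPa
Effective stress σ' = σ_v − P_p = 33.06 − 24.79 = 8.2647 MPa = 1198.7 psi

1200 psi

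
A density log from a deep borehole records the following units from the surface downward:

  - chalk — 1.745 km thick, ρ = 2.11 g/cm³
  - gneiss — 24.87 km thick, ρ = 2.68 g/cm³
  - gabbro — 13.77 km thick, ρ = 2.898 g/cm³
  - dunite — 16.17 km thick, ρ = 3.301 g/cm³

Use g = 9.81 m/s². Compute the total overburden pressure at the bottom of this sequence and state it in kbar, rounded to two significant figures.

chalk: 2110 kg/m³ × 9.81 m/s² × 1745 m = 3.612×10^7 Pa = 0.3612 kbar
gneiss: 2680 kg/m³ × 9.81 m/s² × 24870 m = 6.539×10^8 Pa = 6.539 kbar
gabbro: 2898 kg/m³ × 9.81 m/s² × 13770 m = 3.915×10^8 Pa = 3.915 kbar
dunite: 3301 kg/m³ × 9.81 m/s² × 16170 m = 5.236×10^8 Pa = 5.236 kbar
Total = 0.3612 + 6.539 + 3.915 + 5.236 = 16.051 kbar

16 kbar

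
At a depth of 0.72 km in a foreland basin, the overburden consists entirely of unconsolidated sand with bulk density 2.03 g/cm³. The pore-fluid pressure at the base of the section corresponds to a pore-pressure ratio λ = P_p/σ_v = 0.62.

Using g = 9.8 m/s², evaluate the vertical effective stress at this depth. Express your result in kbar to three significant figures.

0.0544 kbar

Overburden (lithostatic) stress σ_v:
unconsolidated sand: 2030 kg/m³ × 9.8 m/s² × 720 m = 1.432×10^7 Pa = 14.32 MPa
Pore pressure P_p = λ·σ_v = 0.62 × 14.32 MPa = 8.881 MPa
Effective stress σ' = σ_v − P_p = 14.32 − 8.881 = 5.4430 MPa = 0.054430 kbar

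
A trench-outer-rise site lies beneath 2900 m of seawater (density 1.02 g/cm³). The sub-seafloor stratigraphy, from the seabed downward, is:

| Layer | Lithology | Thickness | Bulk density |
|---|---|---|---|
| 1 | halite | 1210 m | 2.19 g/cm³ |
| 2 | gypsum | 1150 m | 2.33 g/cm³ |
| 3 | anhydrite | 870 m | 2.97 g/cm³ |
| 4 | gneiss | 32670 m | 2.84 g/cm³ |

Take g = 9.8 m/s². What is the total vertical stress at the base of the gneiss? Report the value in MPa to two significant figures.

1000 MPa

seawater: 1020 kg/m³ × 9.8 m/s² × 2900 m = 2.899×10^7 Pa = 28.99 MPa
halite: 2190 kg/m³ × 9.8 m/s² × 1210 m = 2.597×10^7 Pa = 25.97 MPa
gypsum: 2330 kg/m³ × 9.8 m/s² × 1150 m = 2.626×10^7 Pa = 26.26 MPa
anhydrite: 2970 kg/m³ × 9.8 m/s² × 870 m = 2.532×10^7 Pa = 25.32 MPa
gneiss: 2840 kg/m³ × 9.8 m/s² × 32670 m = 9.093×10^8 Pa = 909.3 MPa
Total = 28.99 + 25.97 + 26.26 + 25.32 + 909.3 = 1015.8 MPa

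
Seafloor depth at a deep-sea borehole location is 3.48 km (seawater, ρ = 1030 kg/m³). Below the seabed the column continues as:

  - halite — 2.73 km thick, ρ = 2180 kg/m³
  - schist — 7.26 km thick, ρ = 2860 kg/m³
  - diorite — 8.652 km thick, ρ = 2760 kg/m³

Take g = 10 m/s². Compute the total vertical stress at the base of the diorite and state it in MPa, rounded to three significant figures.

542 MPa

seawater: 1030 kg/m³ × 10 m/s² × 3480 m = 3.584×10^7 Pa = 35.84 MPa
halite: 2180 kg/m³ × 10 m/s² × 2730 m = 5.951×10^7 Pa = 59.51 MPa
schist: 2860 kg/m³ × 10 m/s² × 7260 m = 2.076×10^8 Pa = 207.6 MPa
diorite: 2760 kg/m³ × 10 m/s² × 8652 m = 2.388×10^8 Pa = 238.8 MPa
Total = 35.84 + 59.51 + 207.6 + 238.8 = 541.79 MPa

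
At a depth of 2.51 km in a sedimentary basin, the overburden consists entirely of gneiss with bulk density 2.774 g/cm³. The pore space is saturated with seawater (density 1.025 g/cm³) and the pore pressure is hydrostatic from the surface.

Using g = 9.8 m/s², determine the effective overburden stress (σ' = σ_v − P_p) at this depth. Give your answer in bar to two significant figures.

430 bar

Overburden (lithostatic) stress σ_v:
gneiss: 2774 kg/m³ × 9.8 m/s² × 2510 m = 6.823×10^7 Pa = 68.23 MPa
Pore pressure P_p = 1025 kg/m³ × 9.8 m/s² × 2510 m = 2.521×10^7 Pa = 25.21 MPa
Effective stress σ' = σ_v − P_p = 68.23 − 25.21 = 43.022 MPa = 430.22 bar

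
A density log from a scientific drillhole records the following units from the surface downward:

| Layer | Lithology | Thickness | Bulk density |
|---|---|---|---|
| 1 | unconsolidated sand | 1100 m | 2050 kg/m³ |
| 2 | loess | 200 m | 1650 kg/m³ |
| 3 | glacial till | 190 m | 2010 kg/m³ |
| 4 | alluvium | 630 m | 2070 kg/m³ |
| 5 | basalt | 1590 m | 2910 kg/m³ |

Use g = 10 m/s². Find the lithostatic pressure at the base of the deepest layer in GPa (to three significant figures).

unconsolidated sand: 2050 kg/m³ × 10 m/s² × 1100 m = 2.255×10^7 Pa = 0.02255 GPa
loess: 1650 kg/m³ × 10 m/s² × 200 m = 3.300×10^6 Pa = 3.300×10^-3 GPa
glacial till: 2010 kg/m³ × 10 m/s² × 190 m = 3.819×10^6 Pa = 3.819×10^-3 GPa
alluvium: 2070 kg/m³ × 10 m/s² × 630 m = 1.304×10^7 Pa = 0.01304 GPa
basalt: 2910 kg/m³ × 10 m/s² × 1590 m = 4.627×10^7 Pa = 0.04627 GPa
Total = 0.02255 + 3.300×10^-3 + 3.819×10^-3 + 0.01304 + 0.04627 = 0.088979 GPa

0.0890 GPa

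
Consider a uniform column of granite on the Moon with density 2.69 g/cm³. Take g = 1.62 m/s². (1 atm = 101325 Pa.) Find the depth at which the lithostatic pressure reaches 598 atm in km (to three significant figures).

13.9 km

h = P/(ρg) = 598 atm / (2690 kg/m³ × 1.62 m/s²) = 6.059×10^7 Pa / 4357.8 Pa/m = 13904 m
= 13.904 km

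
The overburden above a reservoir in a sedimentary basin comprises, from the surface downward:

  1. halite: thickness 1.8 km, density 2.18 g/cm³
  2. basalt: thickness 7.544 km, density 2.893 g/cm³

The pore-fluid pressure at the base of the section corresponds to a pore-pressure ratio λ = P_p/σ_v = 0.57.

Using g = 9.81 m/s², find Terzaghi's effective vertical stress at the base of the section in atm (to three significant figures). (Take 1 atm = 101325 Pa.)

Overburden (lithostatic) stress σ_v:
halite: 2180 kg/m³ × 9.81 m/s² × 1800 m = 3.849×10^7 Pa = 38.49 MPa
basalt: 2893 kg/m³ × 9.81 m/s² × 7544 m = 2.141×10^8 Pa = 214.1 MPa
Total = 38.49 + 214.1 = 252.60 MPa
Pore pressure P_p = λ·σ_v = 0.57 × 252.6 MPa = 144.0 MPa
Effective stress σ' = σ_v − P_p = 252.6 − 144.0 = 108.62 MPa = 1072.0 atm

1070 atm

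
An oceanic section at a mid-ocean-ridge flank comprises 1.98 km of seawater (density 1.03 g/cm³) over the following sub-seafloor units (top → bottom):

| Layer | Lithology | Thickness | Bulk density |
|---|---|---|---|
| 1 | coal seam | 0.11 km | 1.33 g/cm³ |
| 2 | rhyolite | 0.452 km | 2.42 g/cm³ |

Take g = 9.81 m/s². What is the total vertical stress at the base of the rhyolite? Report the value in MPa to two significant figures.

seawater: 1030 kg/m³ × 9.81 m/s² × 1980 m = 2.001×10^7 Pa = 20.01 MPa
coal seam: 1330 kg/m³ × 9.81 m/s² × 110 m = 1.435×10^6 Pa = 1.435 MPa
rhyolite: 2420 kg/m³ × 9.81 m/s² × 452 m = 1.073×10^7 Pa = 10.73 MPa
Total = 20.01 + 1.435 + 10.73 = 32.172 MPa

32 MPa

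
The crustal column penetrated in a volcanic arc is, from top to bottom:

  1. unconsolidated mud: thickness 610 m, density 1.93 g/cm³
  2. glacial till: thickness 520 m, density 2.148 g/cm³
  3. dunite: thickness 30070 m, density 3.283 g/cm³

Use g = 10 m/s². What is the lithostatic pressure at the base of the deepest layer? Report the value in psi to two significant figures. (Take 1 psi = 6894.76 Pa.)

unconsolidated mud: 1930 kg/m³ × 10 m/s² × 610 m = 1.177×10^7 Pa = 1708 psi
glacial till: 2148 kg/m³ × 10 m/s² × 520 m = 1.117×10^7 Pa = 1620 psi
dunite: 3283 kg/m³ × 10 m/s² × 30070 m = 9.872×10^8 Pa = 1.432×10^5 psi
Total = 1708 + 1620 + 1.432×10^5 = 1.4651×10^5 psi

150000 psi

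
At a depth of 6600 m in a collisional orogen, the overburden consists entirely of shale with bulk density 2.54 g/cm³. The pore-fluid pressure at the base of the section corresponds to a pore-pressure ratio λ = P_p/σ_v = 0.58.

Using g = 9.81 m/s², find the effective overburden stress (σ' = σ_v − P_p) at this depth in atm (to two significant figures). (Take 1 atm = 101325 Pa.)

680 atm

Overburden (lithostatic) stress σ_v:
shale: 2540 kg/m³ × 9.81 m/s² × 6600 m = 1.645×10^8 Pa = 164.5 MPa
Pore pressure P_p = λ·σ_v = 0.58 × 164.5 MPa = 95.38 MPa
Effective stress σ' = σ_v − P_p = 164.5 − 95.38 = 69.071 MPa = 681.68 atm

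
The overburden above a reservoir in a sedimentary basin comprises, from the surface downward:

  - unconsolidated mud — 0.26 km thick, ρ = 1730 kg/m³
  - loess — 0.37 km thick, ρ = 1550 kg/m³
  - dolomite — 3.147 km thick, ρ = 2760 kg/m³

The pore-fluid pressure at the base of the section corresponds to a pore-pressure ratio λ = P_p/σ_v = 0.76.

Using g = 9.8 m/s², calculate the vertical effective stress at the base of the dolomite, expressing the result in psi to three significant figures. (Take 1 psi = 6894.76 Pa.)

Overburden (lithostatic) stress σ_v:
unconsolidated mud: 1730 kg/m³ × 9.8 m/s² × 260 m = 4.408×10^6 Pa = 4.408 MPa
loess: 1550 kg/m³ × 9.8 m/s² × 370 m = 5.620×10^6 Pa = 5.620 MPa
dolomite: 2760 kg/m³ × 9.8 m/s² × 3147 m = 8.512×10^7 Pa = 85.12 MPa
Total = 4.408 + 5.620 + 85.12 = 95.148 MPa
Pore pressure P_p = λ·σ_v = 0.76 × 95.15 MPa = 72.31 MPa
Effective stress σ' = σ_v − P_p = 95.15 − 72.31 = 22.836 MPa = 3312.0 psi

3310 psi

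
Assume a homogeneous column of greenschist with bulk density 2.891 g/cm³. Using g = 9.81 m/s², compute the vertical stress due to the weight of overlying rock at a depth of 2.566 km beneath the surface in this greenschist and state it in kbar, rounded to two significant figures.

0.73 kbar

greenschist: 2891 kg/m³ × 9.81 m/s² × 2566 m = 7.277×10^7 Pa = 0.7277 kbar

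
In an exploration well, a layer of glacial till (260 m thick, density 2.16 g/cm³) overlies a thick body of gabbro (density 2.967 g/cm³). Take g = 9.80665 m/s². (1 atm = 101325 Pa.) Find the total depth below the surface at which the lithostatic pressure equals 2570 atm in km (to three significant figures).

Pressure at base of upper layers: 2160×9.80665×260 = 5.507×10^6 Pa = 54.35 atm
Remaining pressure to be supplied by gabbro: 2.604×10^8 − 5.507×10^6 = 2.549×10^8 Pa
Additional depth in gabbro = 2.549×10^8 Pa / (2967 kg/m³ × 9.80665 m/s²) = 8760.5 m
Total depth = 260 m + 8760.5 m = 9020.5 m
= 9.0205 km

9.02 km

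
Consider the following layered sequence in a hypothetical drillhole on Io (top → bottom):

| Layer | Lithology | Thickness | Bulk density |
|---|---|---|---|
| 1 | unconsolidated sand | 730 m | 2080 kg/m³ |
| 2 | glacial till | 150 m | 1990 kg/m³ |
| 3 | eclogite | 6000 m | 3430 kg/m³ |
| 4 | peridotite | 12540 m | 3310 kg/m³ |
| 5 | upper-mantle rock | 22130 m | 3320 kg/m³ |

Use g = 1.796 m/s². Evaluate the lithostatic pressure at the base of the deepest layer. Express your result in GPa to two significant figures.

unconsolidated sand: 2080 kg/m³ × 1.796 m/s² × 730 m = 2.727×10^6 Pa = 2.727×10^-3 GPa
glacial till: 1990 kg/m³ × 1.796 m/s² × 150 m = 5.361×10^5 Pa = 5.361×10^-4 GPa
eclogite: 3430 kg/m³ × 1.796 m/s² × 6000 m = 3.696×10^7 Pa = 0.03696 GPa
peridotite: 3310 kg/m³ × 1.796 m/s² × 12540 m = 7.455×10^7 Pa = 0.07455 GPa
upper-mantle rock: 3320 kg/m³ × 1.796 m/s² × 22130 m = 1.320×10^8 Pa = 0.1320 GPa
Total = 2.727×10^-3 + 5.361×10^-4 + 0.03696 + 0.07455 + 0.1320 = 0.24673 GPa

0.25 GPa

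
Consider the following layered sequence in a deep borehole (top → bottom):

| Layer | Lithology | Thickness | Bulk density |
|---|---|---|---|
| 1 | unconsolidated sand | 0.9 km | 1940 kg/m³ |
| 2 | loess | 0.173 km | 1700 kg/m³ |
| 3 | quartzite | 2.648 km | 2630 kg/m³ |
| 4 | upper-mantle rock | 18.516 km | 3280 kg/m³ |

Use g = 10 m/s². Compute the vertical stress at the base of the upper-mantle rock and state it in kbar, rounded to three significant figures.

6.97 kbar

unconsolidated sand: 1940 kg/m³ × 10 m/s² × 900 m = 1.746×10^7 Pa = 0.1746 kbar
loess: 1700 kg/m³ × 10 m/s² × 173 m = 2.941×10^6 Pa = 0.02941 kbar
quartzite: 2630 kg/m³ × 10 m/s² × 2648 m = 6.964×10^7 Pa = 0.6964 kbar
upper-mantle rock: 3280 kg/m³ × 10 m/s² × 18516 m = 6.073×10^8 Pa = 6.073 kbar
Total = 0.1746 + 0.02941 + 0.6964 + 6.073 = 6.9737 kbar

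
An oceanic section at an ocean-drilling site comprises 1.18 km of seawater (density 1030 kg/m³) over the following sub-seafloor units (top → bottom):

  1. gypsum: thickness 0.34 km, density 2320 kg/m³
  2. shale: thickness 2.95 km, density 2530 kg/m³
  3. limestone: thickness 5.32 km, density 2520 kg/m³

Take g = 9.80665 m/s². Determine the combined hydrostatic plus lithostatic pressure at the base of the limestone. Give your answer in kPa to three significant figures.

seawater: 1030 kg/m³ × 9.80665 m/s² × 1180 m = 1.192×10^7 Pa = 11919 kPa
gypsum: 2320 kg/m³ × 9.80665 m/s² × 340 m = 7.735×10^6 Pa = 7735 kPa
shale: 2530 kg/m³ × 9.80665 m/s² × 2950 m = 7.319×10^7 Pa = 73192 kPa
limestone: 2520 kg/m³ × 9.80665 m/s² × 5320 m = 1.315×10^8 Pa = 1.315×10^5 kPa
Total = 11919 + 7735 + 73192 + 1.315×10^5 = 2.2432×10^5 kPa

224000 kPa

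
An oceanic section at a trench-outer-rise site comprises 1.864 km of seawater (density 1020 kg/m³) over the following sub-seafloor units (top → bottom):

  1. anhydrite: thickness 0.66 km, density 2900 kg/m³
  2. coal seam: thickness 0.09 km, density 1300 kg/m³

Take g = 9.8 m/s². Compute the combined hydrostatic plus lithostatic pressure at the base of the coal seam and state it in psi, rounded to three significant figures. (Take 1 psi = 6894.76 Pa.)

seawater: 1020 kg/m³ × 9.8 m/s² × 1864 m = 1.863×10^7 Pa = 2702 psi
anhydrite: 2900 kg/m³ × 9.8 m/s² × 660 m = 1.876×10^7 Pa = 2721 psi
coal seam: 1300 kg/m³ × 9.8 m/s² × 90 m = 1.147×10^6 Pa = 166.3 psi
Total = 2702 + 2721 + 166.3 = 5589.2 psi

5590 psi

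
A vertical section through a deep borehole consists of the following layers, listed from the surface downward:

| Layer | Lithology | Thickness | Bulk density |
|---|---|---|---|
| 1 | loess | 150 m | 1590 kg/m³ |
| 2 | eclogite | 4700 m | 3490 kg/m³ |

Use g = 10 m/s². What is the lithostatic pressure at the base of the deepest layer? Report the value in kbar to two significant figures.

loess: 1590 kg/m³ × 10 m/s² × 150 m = 2.385×10^6 Pa = 0.02385 kbar
eclogite: 3490 kg/m³ × 10 m/s² × 4700 m = 1.640×10^8 Pa = 1.640 kbar
Total = 0.02385 + 1.640 = 1.6642 kbar

1.7 kbar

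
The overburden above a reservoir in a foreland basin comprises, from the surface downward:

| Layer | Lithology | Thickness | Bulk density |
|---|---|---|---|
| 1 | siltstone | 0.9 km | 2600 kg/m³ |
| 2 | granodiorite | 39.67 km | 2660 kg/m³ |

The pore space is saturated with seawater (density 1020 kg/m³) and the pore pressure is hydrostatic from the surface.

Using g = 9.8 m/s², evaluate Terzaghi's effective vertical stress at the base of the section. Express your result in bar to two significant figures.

6500 bar

Overburden (lithostatic) stress σ_v:
siltstone: 2600 kg/m³ × 9.8 m/s² × 900 m = 2.293×10^7 Pa = 22.93 MPa
granodiorite: 2660 kg/m³ × 9.8 m/s² × 39670 m = 1.034×10^9 Pa = 1034 MPa
Total = 22.93 + 1034 = 1057.0 MPa
Pore pressure P_p = 1020 kg/m³ × 9.8 m/s² × 40570 m = 4.055×10^8 Pa = 405.5 MPa
Effective stress σ' = σ_v − P_p = 1057 − 405.5 = 651.51 MPa = 6515.1 bar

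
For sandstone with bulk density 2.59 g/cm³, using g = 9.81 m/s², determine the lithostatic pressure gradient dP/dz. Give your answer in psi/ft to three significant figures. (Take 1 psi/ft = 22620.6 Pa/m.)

1.12 psi/ft

dP/dz = ρg = 2590 kg/m³ × 9.81 m/s² = 25408 Pa/m
= 25408 Pa/m × (1 psi/ft / 22621 Pa/m) = 1.1232 psi/ft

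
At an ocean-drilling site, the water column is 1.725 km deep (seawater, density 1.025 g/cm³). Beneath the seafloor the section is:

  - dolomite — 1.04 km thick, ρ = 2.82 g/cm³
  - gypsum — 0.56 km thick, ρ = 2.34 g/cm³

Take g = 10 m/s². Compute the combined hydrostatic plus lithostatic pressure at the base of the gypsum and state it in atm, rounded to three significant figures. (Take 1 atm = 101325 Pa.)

seawater: 1025 kg/m³ × 10 m/s² × 1725 m = 1.768×10^7 Pa = 174.5 atm
dolomite: 2820 kg/m³ × 10 m/s² × 1040 m = 2.933×10^7 Pa = 289.4 atm
gypsum: 2340 kg/m³ × 10 m/s² × 560 m = 1.310×10^7 Pa = 129.3 atm
Total = 174.5 + 289.4 + 129.3 = 593.27 atm

593 atm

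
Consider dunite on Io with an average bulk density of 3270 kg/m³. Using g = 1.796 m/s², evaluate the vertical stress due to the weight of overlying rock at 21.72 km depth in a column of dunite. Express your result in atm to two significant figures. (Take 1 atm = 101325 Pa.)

dunite: 3270 kg/m³ × 1.796 m/s² × 21720 m = 1.276×10^8 Pa = 1259 atm

1300 atm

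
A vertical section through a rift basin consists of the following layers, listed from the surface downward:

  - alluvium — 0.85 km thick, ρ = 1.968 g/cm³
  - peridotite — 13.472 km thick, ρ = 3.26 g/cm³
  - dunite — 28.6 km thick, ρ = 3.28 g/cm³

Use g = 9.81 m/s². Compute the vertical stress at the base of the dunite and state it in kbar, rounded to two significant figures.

14 kbar

alluvium: 1968 kg/m³ × 9.81 m/s² × 850 m = 1.641×10^7 Pa = 0.1641 kbar
peridotite: 3260 kg/m³ × 9.81 m/s² × 13472 m = 4.308×10^8 Pa = 4.308 kbar
dunite: 3280 kg/m³ × 9.81 m/s² × 28600 m = 9.203×10^8 Pa = 9.203 kbar
Total = 0.1641 + 4.308 + 9.203 = 13.675 kbar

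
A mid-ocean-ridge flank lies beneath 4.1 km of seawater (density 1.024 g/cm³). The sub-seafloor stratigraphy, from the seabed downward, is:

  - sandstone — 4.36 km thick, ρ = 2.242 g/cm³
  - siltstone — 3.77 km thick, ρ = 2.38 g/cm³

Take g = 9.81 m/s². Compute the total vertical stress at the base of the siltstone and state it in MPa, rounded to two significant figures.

230 MPa

seawater: 1024 kg/m³ × 9.81 m/s² × 4100 m = 4.119×10^7 Pa = 41.19 MPa
sandstone: 2242 kg/m³ × 9.81 m/s² × 4360 m = 9.589×10^7 Pa = 95.89 MPa
siltstone: 2380 kg/m³ × 9.81 m/s² × 3770 m = 8.802×10^7 Pa = 88.02 MPa
Total = 41.19 + 95.89 + 88.02 = 225.10 MPa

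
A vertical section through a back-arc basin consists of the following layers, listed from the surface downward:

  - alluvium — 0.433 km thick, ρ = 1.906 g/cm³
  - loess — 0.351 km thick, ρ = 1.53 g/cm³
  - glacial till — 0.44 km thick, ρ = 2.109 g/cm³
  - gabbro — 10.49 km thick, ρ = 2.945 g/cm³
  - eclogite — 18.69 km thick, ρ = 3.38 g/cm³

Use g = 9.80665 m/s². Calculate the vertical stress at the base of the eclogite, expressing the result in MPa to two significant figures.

940 MPa

alluvium: 1906 kg/m³ × 9.80665 m/s² × 433 m = 8.093×10^6 Pa = 8.093 MPa
loess: 1530 kg/m³ × 9.80665 m/s² × 351 m = 5.266×10^6 Pa = 5.266 MPa
glacial till: 2109 kg/m³ × 9.80665 m/s² × 440 m = 9.100×10^6 Pa = 9.100 MPa
gabbro: 2945 kg/m³ × 9.80665 m/s² × 10490 m = 3.030×10^8 Pa = 303.0 MPa
eclogite: 3380 kg/m³ × 9.80665 m/s² × 18690 m = 6.195×10^8 Pa = 619.5 MPa
Total = 8.093 + 5.266 + 9.100 + 303.0 + 619.5 = 944.93 MPa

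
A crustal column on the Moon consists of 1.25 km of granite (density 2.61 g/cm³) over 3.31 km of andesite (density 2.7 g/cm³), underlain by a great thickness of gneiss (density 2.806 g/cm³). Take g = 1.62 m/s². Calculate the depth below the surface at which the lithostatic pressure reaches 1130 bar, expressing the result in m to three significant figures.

25100 m

Pressure at base of upper layers: 2610×1.62×1250 + 2700×1.62×3310 = 1.976×10^7 Pa = 197.6 bar
Remaining pressure to be supplied by gneiss: 1.130×10^8 − 1.976×10^7 = 9.324×10^7 Pa
Additional depth in gneiss = 9.324×10^7 Pa / (2806 kg/m³ × 1.62 m/s²) = 20511 m
Total depth = 4560 m + 20511 m = 25071 m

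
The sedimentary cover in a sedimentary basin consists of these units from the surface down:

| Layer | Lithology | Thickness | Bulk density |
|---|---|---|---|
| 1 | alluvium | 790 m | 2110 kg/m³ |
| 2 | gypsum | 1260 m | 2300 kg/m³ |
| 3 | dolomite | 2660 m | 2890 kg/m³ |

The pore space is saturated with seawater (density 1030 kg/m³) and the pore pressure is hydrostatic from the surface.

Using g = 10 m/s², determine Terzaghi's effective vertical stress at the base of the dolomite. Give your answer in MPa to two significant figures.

Overburden (lithostatic) stress σ_v:
alluvium: 2110 kg/m³ × 10 m/s² × 790 m = 1.667×10^7 Pa = 16.67 MPa
gypsum: 2300 kg/m³ × 10 m/s² × 1260 m = 2.898×10^7 Pa = 28.98 MPa
dolomite: 2890 kg/m³ × 10 m/s² × 2660 m = 7.687×10^7 Pa = 76.87 MPa
Total = 16.67 + 28.98 + 76.87 = 122.52 MPa
Pore pressure P_p = 1030 kg/m³ × 10 m/s² × 4710 m = 4.851×10^7 Pa = 48.51 MPa
Effective stress σ' = σ_v − P_p = 122.5 − 48.51 = 74.010 MPa

74 MPa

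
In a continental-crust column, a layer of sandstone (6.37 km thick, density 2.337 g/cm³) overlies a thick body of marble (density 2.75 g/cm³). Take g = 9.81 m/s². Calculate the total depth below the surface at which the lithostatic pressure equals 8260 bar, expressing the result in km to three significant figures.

Pressure at base of upper layers: 2337×9.81×6370 = 1.460×10^8 Pa = 1460 bar
Remaining pressure to be supplied by marble: 8.260×10^8 − 1.460×10^8 = 6.800×10^8 Pa
Additional depth in marble = 6.800×10^8 Pa / (2750 kg/m³ × 9.81 m/s²) = 25205 m
Total depth = 6370 m + 25205 m = 31575 m
= 31.575 km

31.6 km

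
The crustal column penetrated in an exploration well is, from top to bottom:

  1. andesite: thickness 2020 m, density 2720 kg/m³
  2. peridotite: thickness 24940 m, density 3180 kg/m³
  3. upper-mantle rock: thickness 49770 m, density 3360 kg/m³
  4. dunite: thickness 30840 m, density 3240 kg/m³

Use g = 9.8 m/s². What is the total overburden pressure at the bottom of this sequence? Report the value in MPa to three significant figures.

andesite: 2720 kg/m³ × 9.8 m/s² × 2020 m = 5.385×10^7 Pa = 53.85 MPa
peridotite: 3180 kg/m³ × 9.8 m/s² × 24940 m = 7.772×10^8 Pa = 777.2 MPa
upper-mantle rock: 3360 kg/m³ × 9.8 m/s² × 49770 m = 1.639×10^9 Pa = 1639 MPa
dunite: 3240 kg/m³ × 9.8 m/s² × 30840 m = 9.792×10^8 Pa = 979.2 MPa
Total = 53.85 + 777.2 + 1639 + 979.2 = 3449.1 MPa

3450 MPa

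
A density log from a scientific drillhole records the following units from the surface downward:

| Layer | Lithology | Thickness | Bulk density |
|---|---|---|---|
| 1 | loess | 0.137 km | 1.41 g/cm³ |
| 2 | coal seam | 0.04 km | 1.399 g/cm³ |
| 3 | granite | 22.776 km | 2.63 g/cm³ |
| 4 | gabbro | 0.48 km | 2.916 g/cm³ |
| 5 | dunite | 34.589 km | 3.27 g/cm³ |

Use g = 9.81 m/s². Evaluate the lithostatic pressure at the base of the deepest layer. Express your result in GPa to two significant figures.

loess: 1410 kg/m³ × 9.81 m/s² × 137 m = 1.895×10^6 Pa = 1.895×10^-3 GPa
coal seam: 1399 kg/m³ × 9.81 m/s² × 40 m = 5.490×10^5 Pa = 5.490×10^-4 GPa
granite: 2630 kg/m³ × 9.81 m/s² × 22776 m = 5.876×10^8 Pa = 0.5876 GPa
gabbro: 2916 kg/m³ × 9.81 m/s² × 480 m = 1.373×10^7 Pa = 0.01373 GPa
dunite: 3270 kg/m³ × 9.81 m/s² × 34589 m = 1.110×10^9 Pa = 1.110 GPa
Total = 1.895×10^-3 + 5.490×10^-4 + 0.5876 + 0.01373 + 1.110 = 1.7134 GPa

1.7 GPa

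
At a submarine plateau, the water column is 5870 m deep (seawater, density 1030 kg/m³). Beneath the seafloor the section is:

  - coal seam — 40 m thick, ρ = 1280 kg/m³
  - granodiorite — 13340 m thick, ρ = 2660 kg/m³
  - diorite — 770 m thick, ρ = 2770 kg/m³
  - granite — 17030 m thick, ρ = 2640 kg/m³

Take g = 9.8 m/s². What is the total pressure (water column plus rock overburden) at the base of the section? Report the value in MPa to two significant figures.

seawater: 1030 kg/m³ × 9.8 m/s² × 5870 m = 5.925×10^7 Pa = 59.25 MPa
coal seam: 1280 kg/m³ × 9.8 m/s² × 40 m = 5.018×10^5 Pa = 0.5018 MPa
granodiorite: 2660 kg/m³ × 9.8 m/s² × 13340 m = 3.477×10^8 Pa = 347.7 MPa
diorite: 2770 kg/m³ × 9.8 m/s² × 770 m = 2.090×10^7 Pa = 20.90 MPa
granite: 2640 kg/m³ × 9.8 m/s² × 17030 m = 4.406×10^8 Pa = 440.6 MPa
Total = 59.25 + 0.5018 + 347.7 + 20.90 + 440.6 = 869.00 MPa

870 MPa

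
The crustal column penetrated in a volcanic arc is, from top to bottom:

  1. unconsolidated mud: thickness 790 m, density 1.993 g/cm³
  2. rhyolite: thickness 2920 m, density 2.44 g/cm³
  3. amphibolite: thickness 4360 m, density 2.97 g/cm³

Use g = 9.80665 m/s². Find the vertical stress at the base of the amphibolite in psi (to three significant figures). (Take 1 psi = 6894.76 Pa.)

unconsolidated mud: 1993 kg/m³ × 9.80665 m/s² × 790 m = 1.544×10^7 Pa = 2239 psi
rhyolite: 2440 kg/m³ × 9.80665 m/s² × 2920 m = 6.987×10^7 Pa = 10134 psi
amphibolite: 2970 kg/m³ × 9.80665 m/s² × 4360 m = 1.270×10^8 Pa = 18418 psi
Total = 2239 + 10134 + 18418 = 30791 psi

30800 psi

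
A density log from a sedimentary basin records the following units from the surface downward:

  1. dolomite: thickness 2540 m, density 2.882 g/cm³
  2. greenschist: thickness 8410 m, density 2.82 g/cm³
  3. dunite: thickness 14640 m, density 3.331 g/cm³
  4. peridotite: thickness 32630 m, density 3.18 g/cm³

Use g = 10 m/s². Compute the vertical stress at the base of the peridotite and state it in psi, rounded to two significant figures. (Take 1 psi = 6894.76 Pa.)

dolomite: 2882 kg/m³ × 10 m/s² × 2540 m = 7.320×10^7 Pa = 10617 psi
greenschist: 2820 kg/m³ × 10 m/s² × 8410 m = 2.372×10^8 Pa = 34397 psi
dunite: 3331 kg/m³ × 10 m/s² × 14640 m = 4.877×10^8 Pa = 70729 psi
peridotite: 3180 kg/m³ × 10 m/s² × 32630 m = 1.038×10^9 Pa = 1.505×10^5 psi
Total = 10617 + 34397 + 70729 + 1.505×10^5 = 2.6624×10^5 psi

270000 psi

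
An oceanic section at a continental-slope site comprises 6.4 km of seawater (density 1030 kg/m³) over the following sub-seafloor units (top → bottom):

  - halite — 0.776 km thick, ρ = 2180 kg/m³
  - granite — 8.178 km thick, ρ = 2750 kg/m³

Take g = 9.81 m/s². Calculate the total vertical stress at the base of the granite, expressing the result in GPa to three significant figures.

seawater: 1030 kg/m³ × 9.81 m/s² × 6400 m = 6.467×10^7 Pa = 0.06467 GPa
halite: 2180 kg/m³ × 9.81 m/s² × 776 m = 1.660×10^7 Pa = 0.01660 GPa
granite: 2750 kg/m³ × 9.81 m/s² × 8178 m = 2.206×10^8 Pa = 0.2206 GPa
Total = 0.06467 + 0.01660 + 0.2206 = 0.30188 GPa

0.302 GPa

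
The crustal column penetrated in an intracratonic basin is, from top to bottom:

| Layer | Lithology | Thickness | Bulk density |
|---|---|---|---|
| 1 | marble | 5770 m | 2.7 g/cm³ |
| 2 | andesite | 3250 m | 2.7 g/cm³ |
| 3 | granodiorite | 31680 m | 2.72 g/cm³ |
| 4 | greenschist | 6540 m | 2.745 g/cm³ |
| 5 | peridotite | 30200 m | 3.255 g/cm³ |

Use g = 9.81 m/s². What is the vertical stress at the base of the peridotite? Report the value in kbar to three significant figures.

marble: 2700 kg/m³ × 9.81 m/s² × 5770 m = 1.528×10^8 Pa = 1.528 kbar
andesite: 2700 kg/m³ × 9.81 m/s² × 3250 m = 8.608×10^7 Pa = 0.8608 kbar
granodiorite: 2720 kg/m³ × 9.81 m/s² × 31680 m = 8.453×10^8 Pa = 8.453 kbar
greenschist: 2745 kg/m³ × 9.81 m/s² × 6540 m = 1.761×10^8 Pa = 1.761 kbar
peridotite: 3255 kg/m³ × 9.81 m/s² × 30200 m = 9.643×10^8 Pa = 9.643 kbar
Total = 1.528 + 0.8608 + 8.453 + 1.761 + 9.643 = 22.247 kbar

22.2 kbar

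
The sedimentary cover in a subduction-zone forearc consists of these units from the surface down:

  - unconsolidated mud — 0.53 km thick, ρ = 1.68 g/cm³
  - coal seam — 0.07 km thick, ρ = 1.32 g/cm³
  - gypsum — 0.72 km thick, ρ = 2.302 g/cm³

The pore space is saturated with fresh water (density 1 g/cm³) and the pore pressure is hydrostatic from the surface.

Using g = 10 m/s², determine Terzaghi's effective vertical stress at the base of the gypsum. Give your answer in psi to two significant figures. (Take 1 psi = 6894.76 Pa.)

Overburden (lithostatic) stress σ_v:
unconsolidated mud: 1680 kg/m³ × 10 m/s² × 530 m = 8.904×10^6 Pa = 8.904 MPa
coal seam: 1320 kg/m³ × 10 m/s² × 70 m = 9.240×10^5 Pa = 0.9240 MPa
gypsum: 2302 kg/m³ × 10 m/s² × 720 m = 1.657×10^7 Pa = 16.57 MPa
Total = 8.904 + 0.9240 + 16.57 = 26.402 MPa
Pore pressure P_p = 1000 kg/m³ × 10 m/s² × 1320 m = 1.320×10^7 Pa = 13.20 MPa
Effective stress σ' = σ_v − P_p = 26.40 − 13.20 = 13.202 MPa = 1914.8 psi

1900 psi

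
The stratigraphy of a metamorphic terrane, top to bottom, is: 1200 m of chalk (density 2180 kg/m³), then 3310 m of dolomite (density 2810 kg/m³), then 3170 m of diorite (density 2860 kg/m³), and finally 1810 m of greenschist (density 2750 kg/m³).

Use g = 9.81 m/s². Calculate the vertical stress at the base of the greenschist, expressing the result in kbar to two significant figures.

chalk: 2180 kg/m³ × 9.81 m/s² × 1200 m = 2.566×10^7 Pa = 0.2566 kbar
dolomite: 2810 kg/m³ × 9.81 m/s² × 3310 m = 9.124×10^7 Pa = 0.9124 kbar
diorite: 2860 kg/m³ × 9.81 m/s² × 3170 m = 8.894×10^7 Pa = 0.8894 kbar
greenschist: 2750 kg/m³ × 9.81 m/s² × 1810 m = 4.883×10^7 Pa = 0.4883 kbar
Total = 0.2566 + 0.9124 + 0.8894 + 0.4883 = 2.5468 kbar

2.5 kbar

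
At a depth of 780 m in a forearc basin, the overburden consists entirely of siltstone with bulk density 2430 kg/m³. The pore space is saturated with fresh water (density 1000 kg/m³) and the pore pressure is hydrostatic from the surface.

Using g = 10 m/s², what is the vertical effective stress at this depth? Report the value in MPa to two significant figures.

Overburden (lithostatic) stress σ_v:
siltstone: 2430 kg/m³ × 10 m/s² × 780 m = 1.895×10^7 Pa = 18.95 MPa
Pore pressure P_p = 1000 kg/m³ × 10 m/s² × 780 m = 7.800×10^6 Pa = 7.800 MPa
Effective stress σ' = σ_v − P_p = 18.95 − 7.800 = 11.154 MPa

11 MPa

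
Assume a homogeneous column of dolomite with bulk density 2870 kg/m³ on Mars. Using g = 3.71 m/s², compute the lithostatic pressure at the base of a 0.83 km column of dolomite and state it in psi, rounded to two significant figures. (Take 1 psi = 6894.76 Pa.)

dolomite: 2870 kg/m³ × 3.71 m/s² × 830 m = 8.838×10^6 Pa = 1282 psi

1300 psi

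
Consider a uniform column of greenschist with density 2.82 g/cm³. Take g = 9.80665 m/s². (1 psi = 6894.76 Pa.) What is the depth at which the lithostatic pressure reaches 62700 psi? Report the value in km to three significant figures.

h = P/(ρg) = 62700 psi / (2820 kg/m³ × 9.80665 m/s²) = 4.323×10^8 Pa / 27655 Pa/m = 15632 m
= 15.632 km

15.6 km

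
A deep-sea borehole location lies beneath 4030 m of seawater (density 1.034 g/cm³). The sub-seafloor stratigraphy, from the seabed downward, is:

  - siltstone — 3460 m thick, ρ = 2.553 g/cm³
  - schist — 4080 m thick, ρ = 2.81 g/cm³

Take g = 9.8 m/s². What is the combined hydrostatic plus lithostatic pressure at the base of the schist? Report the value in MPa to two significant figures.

seawater: 1034 kg/m³ × 9.8 m/s² × 4030 m = 4.084×10^7 Pa = 40.84 MPa
siltstone: 2553 kg/m³ × 9.8 m/s² × 3460 m = 8.657×10^7 Pa = 86.57 MPa
schist: 2810 kg/m³ × 9.8 m/s² × 4080 m = 1.124×10^8 Pa = 112.4 MPa
Total = 40.84 + 86.57 + 112.4 = 239.76 MPa

240 MPa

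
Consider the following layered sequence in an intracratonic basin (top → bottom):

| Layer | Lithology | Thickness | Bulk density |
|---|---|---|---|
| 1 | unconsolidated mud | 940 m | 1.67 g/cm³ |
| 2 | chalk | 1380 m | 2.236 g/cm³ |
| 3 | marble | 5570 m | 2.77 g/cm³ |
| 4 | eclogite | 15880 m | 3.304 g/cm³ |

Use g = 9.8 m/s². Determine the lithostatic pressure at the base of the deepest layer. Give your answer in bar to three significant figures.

7110 bar

unconsolidated mud: 1670 kg/m³ × 9.8 m/s² × 940 m = 1.538×10^7 Pa = 153.8 bar
chalk: 2236 kg/m³ × 9.8 m/s² × 1380 m = 3.024×10^7 Pa = 302.4 bar
marble: 2770 kg/m³ × 9.8 m/s² × 5570 m = 1.512×10^8 Pa = 1512 bar
eclogite: 3304 kg/m³ × 9.8 m/s² × 15880 m = 5.142×10^8 Pa = 5142 bar
Total = 153.8 + 302.4 + 1512 + 5142 = 7110.1 bar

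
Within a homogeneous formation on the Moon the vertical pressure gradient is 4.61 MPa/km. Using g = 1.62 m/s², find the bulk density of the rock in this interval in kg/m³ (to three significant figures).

2850 kg/m³

ρ = (dP/dz)/g = 4.61 MPa/km / 1.62 m/s² = 4610.0 Pa/m / 1.62 m/s² = 2845.7 kg/m³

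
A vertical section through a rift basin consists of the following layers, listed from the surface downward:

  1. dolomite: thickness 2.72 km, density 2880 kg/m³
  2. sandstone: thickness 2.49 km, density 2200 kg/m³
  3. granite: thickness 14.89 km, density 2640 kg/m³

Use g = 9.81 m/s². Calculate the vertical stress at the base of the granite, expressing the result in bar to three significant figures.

5160 bar

dolomite: 2880 kg/m³ × 9.81 m/s² × 2720 m = 7.685×10^7 Pa = 768.5 bar
sandstone: 2200 kg/m³ × 9.81 m/s² × 2490 m = 5.374×10^7 Pa = 537.4 bar
granite: 2640 kg/m³ × 9.81 m/s² × 14890 m = 3.856×10^8 Pa = 3856 bar
Total = 768.5 + 537.4 + 3856 = 5162.1 bar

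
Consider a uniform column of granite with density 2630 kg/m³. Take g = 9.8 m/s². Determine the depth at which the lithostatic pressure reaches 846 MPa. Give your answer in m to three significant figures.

h = P/(ρg) = 846 MPa / (2630 kg/m³ × 9.8 m/s²) = 8.460×10^8 Pa / 25774 Pa/m = 32824 m

32800 m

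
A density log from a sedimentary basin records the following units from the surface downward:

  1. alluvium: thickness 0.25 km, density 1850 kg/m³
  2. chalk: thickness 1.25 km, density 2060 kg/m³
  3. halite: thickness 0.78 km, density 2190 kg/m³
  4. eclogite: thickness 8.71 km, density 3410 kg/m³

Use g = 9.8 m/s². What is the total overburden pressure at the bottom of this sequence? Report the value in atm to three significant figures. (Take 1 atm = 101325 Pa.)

alluvium: 1850 kg/m³ × 9.8 m/s² × 250 m = 4.532×10^6 Pa = 44.73 atm
chalk: 2060 kg/m³ × 9.8 m/s² × 1250 m = 2.523×10^7 Pa = 249.1 atm
halite: 2190 kg/m³ × 9.8 m/s² × 780 m = 1.674×10^7 Pa = 165.2 atm
eclogite: 3410 kg/m³ × 9.8 m/s² × 8710 m = 2.911×10^8 Pa = 2873 atm
Total = 44.73 + 249.1 + 165.2 + 2873 = 3331.6 atm

3330 atm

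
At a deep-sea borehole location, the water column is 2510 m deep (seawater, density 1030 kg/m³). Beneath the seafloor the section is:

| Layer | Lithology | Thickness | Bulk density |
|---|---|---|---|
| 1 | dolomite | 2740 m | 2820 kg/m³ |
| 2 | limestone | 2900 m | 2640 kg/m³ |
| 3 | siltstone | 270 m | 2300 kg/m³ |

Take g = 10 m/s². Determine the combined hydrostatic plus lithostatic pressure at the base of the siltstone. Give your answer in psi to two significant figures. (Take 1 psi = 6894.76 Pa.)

seawater: 1030 kg/m³ × 10 m/s² × 2510 m = 2.585×10^7 Pa = 3750 psi
dolomite: 2820 kg/m³ × 10 m/s² × 2740 m = 7.727×10^7 Pa = 11207 psi
limestone: 2640 kg/m³ × 10 m/s² × 2900 m = 7.656×10^7 Pa = 11104 psi
siltstone: 2300 kg/m³ × 10 m/s² × 270 m = 6.210×10^6 Pa = 900.7 psi
Total = 3750 + 11207 + 11104 + 900.7 = 26961 psi

27000 psi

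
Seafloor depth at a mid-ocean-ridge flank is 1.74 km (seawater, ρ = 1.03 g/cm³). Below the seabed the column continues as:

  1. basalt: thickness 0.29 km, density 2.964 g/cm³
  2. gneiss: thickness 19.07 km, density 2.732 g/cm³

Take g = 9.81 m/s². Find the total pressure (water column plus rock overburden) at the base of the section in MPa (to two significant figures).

540 MPa

seawater: 1030 kg/m³ × 9.81 m/s² × 1740 m = 1.758×10^7 Pa = 17.58 MPa
basalt: 2964 kg/m³ × 9.81 m/s² × 290 m = 8.432×10^6 Pa = 8.432 MPa
gneiss: 2732 kg/m³ × 9.81 m/s² × 19070 m = 5.111×10^8 Pa = 511.1 MPa
Total = 17.58 + 8.432 + 511.1 = 537.11 MPa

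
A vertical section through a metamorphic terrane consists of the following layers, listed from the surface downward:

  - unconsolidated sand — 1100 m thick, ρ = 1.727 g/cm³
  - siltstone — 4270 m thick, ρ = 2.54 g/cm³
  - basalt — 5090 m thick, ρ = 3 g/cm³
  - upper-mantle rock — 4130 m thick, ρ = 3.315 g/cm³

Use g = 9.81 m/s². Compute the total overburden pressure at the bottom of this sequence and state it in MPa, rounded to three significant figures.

unconsolidated sand: 1727 kg/m³ × 9.81 m/s² × 1100 m = 1.864×10^7 Pa = 18.64 MPa
siltstone: 2540 kg/m³ × 9.81 m/s² × 4270 m = 1.064×10^8 Pa = 106.4 MPa
basalt: 3000 kg/m³ × 9.81 m/s² × 5090 m = 1.498×10^8 Pa = 149.8 MPa
upper-mantle rock: 3315 kg/m³ × 9.81 m/s² × 4130 m = 1.343×10^8 Pa = 134.3 MPa
Total = 18.64 + 106.4 + 149.8 + 134.3 = 409.14 MPa

409 MPa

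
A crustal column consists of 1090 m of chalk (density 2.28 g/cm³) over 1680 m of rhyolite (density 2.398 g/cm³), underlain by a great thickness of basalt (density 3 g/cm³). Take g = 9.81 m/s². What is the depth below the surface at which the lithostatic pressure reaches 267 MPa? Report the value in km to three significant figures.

Pressure at base of upper layers: 2280×9.81×1090 + 2398×9.81×1680 = 6.390×10^7 Pa = 63.90 MPa
Remaining pressure to be supplied by basalt: 2.670×10^8 − 6.390×10^7 = 2.031×10^8 Pa
Additional depth in basalt = 2.031×10^8 Pa / (3000 kg/m³ × 9.81 m/s²) = 6901.1 m
Total depth = 2770 m + 6901.1 m = 9671.1 m
= 9.6711 km

9.67 km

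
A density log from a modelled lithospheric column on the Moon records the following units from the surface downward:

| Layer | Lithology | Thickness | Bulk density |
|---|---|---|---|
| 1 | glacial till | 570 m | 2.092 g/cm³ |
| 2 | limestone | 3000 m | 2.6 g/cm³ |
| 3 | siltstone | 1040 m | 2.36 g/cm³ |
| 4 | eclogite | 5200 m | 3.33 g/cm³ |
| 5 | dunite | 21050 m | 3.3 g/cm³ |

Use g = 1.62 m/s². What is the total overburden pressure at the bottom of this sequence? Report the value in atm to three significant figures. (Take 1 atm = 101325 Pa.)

glacial till: 2092 kg/m³ × 1.62 m/s² × 570 m = 1.932×10^6 Pa = 19.06 atm
limestone: 2600 kg/m³ × 1.62 m/s² × 3000 m = 1.264×10^7 Pa = 124.7 atm
siltstone: 2360 kg/m³ × 1.62 m/s² × 1040 m = 3.976×10^6 Pa = 39.24 atm
eclogite: 3330 kg/m³ × 1.62 m/s² × 5200 m = 2.805×10^7 Pa = 276.9 atm
dunite: 3300 kg/m³ × 1.62 m/s² × 21050 m = 1.125×10^8 Pa = 1111 atm
Total = 19.06 + 124.7 + 39.24 + 276.9 + 1111 = 1570.5 atm

1570 atm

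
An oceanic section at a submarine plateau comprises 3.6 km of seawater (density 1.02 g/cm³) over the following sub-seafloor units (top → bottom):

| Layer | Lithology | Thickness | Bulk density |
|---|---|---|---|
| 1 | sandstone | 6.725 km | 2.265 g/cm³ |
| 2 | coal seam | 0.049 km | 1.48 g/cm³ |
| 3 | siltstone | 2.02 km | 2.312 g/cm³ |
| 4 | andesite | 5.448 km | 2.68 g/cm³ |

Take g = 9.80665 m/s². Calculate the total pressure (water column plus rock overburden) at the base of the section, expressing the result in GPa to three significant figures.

0.375 GPa

seawater: 1020 kg/m³ × 9.80665 m/s² × 3600 m = 3.601×10^7 Pa = 0.03601 GPa
sandstone: 2265 kg/m³ × 9.80665 m/s² × 6725 m = 1.494×10^8 Pa = 0.1494 GPa
coal seam: 1480 kg/m³ × 9.80665 m/s² × 49 m = 7.112×10^5 Pa = 7.112×10^-4 GPa
siltstone: 2312 kg/m³ × 9.80665 m/s² × 2020 m = 4.580×10^7 Pa = 0.04580 GPa
andesite: 2680 kg/m³ × 9.80665 m/s² × 5448 m = 1.432×10^8 Pa = 0.1432 GPa
Total = 0.03601 + 0.1494 + 7.112×10^-4 + 0.04580 + 0.1432 = 0.37508 GPa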